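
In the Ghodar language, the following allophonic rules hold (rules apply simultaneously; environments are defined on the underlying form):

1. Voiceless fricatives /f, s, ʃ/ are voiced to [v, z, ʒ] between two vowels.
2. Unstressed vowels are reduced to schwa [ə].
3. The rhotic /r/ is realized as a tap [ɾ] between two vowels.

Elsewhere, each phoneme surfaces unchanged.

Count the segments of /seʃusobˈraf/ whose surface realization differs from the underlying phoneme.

Segments that undergo a rule: /e/ → [ə] (rule 2); /ʃ/ → [ʒ] (rule 1); /u/ → [ə] (rule 2); /s/ → [z] (rule 1); /o/ → [ə] (rule 2).
All other segments surface unchanged.

5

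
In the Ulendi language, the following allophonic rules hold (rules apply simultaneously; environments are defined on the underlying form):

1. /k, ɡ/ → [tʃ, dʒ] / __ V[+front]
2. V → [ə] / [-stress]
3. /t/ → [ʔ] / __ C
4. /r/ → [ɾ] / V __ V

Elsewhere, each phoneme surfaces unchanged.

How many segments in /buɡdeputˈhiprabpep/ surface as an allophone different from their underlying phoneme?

Segments that undergo a rule: /u/ → [ə] (rule 2); /e/ → [ə] (rule 2); /u/ → [ə] (rule 2); /t/ → [ʔ] (rule 3); /a/ → [ə] (rule 2); /e/ → [ə] (rule 2).
All other segments surface unchanged.

6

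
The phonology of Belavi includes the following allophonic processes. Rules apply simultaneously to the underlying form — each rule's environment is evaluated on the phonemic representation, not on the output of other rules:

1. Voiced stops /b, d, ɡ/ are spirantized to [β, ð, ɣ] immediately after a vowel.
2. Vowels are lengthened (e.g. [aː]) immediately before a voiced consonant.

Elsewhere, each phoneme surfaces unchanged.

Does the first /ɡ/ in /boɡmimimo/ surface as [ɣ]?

Yes

/ɡ/ — between /o/ and /m/, immediately after a vowel — surfaces as [ɣ] (rule 1).
The actual realization is [ɣ], which matches [ɣ].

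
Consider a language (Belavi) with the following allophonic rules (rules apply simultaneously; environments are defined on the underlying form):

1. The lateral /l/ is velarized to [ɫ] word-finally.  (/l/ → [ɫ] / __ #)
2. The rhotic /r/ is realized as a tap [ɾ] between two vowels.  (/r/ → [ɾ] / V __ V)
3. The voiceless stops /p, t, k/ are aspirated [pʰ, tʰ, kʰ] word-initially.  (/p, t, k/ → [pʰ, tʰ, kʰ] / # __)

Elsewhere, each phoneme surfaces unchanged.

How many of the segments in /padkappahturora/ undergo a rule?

3

Segments that undergo a rule: /p/ → [pʰ] (rule 3); /r/ → [ɾ] (rule 2); /r/ → [ɾ] (rule 2).
All other segments surface unchanged.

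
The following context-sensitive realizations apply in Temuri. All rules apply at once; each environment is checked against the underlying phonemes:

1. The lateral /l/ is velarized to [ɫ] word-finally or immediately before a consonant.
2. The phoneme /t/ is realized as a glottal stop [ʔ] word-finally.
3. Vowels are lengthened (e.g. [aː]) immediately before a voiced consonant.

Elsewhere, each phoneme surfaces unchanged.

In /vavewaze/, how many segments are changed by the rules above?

3

Segments that undergo a rule: /a/ → [aː] (rule 3); /e/ → [eː] (rule 3); /a/ → [aː] (rule 3).
All other segments surface unchanged.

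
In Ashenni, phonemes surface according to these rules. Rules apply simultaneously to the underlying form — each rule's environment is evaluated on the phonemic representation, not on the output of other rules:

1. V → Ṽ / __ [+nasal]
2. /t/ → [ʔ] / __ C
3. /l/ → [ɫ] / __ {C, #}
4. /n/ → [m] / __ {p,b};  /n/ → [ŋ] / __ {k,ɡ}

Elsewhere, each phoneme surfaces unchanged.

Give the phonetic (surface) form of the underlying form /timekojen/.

/t/ — word-initial; rule 2 does not apply here → [t].
/i/ (between /t/ and /m/) occurs before a nasal consonant → [ĩ] by rule 1.
/e/ (between /m/ and /k/) fails the environment for rule 1, so it stays [e].
/o/ (between /k/ and /j/) fails the environment for rule 1, so it stays [o].
Rule 1 applies to /e/ (between /j/ and /n/: before a nasal consonant) → [ẽ].
/n/ (word-final): rule 4 targets it, but not before a labial or velar stop → unchanged [n].

[tĩmekojẽn]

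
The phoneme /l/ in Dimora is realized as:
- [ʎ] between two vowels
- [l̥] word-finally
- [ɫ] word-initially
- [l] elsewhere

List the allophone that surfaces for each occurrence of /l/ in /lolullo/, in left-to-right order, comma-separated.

[ɫ], [ʎ], [l], [l]

Occurrence 1 (position 1): word-initially → [ɫ].
Occurrence 2 (position 3): between two vowels → [ʎ].
Occurrence 3 (position 5): no conditioning environment matches → elsewhere allophone [l].
Occurrence 4 (position 6): no conditioning environment matches → elsewhere allophone [l].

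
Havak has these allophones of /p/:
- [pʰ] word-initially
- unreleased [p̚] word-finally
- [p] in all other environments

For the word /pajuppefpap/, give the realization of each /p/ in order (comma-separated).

Occurrence 1 (position 1): word-initially → [pʰ].
Occurrence 2 (position 5): no conditioning environment matches → elsewhere allophone [p].
Occurrence 3 (position 6): no conditioning environment matches → elsewhere allophone [p].
Occurrence 4 (position 9): no conditioning environment matches → elsewhere allophone [p].
Occurrence 5 (position 11): word-finally → [p̚].

[pʰ], [p], [p], [p], [p̚]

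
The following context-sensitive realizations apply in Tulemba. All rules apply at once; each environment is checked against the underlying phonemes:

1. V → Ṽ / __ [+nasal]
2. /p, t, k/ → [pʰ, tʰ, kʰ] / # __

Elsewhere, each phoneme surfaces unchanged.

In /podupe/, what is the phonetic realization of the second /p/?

[p]

/p/ (between /u/ and /e/) is in the target of rule 2 but the environment (word-initially) is not met → [p].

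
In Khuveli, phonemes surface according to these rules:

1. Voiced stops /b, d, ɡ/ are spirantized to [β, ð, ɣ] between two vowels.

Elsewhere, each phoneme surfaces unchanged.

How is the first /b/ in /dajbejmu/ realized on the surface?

/b/ (between /j/ and /e/) is in the target of rule 1 but the environment (between two vowels) is not met → [b].

[b]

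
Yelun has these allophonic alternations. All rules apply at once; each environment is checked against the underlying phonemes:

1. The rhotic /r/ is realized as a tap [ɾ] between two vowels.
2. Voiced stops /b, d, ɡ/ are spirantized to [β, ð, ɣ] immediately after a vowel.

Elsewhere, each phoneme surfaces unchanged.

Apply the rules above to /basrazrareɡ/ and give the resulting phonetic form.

/b/ (word-initial) is in the target of rule 2 but the environment (immediately after a vowel) is not met → [b].
/a/ (between /b/ and /s/): no rule targets it → [a].
/s/ (between /a/ and /r/): no rule targets it → [s].
/r/ (between /s/ and /a/) is in the target of rule 1 but the environment (between two vowels) is not met → [r].
/a/ (between /r/ and /z/): no rule targets it → [a].
/z/ stays [z].
/r/ (between /z/ and /a/) fails the environment for rule 1, so it stays [r].
/a/ (between /r/ and /r/) is unaffected → [a].
/r/ — between /a/ and /e/, between two vowels — surfaces as [ɾ] (rule 1).
/e/ (between /r/ and /ɡ/) is unaffected → [e].
Rule 2 applies to /ɡ/ (word-final: immediately after a vowel) → [ɣ].

[basrazraɾeɣ]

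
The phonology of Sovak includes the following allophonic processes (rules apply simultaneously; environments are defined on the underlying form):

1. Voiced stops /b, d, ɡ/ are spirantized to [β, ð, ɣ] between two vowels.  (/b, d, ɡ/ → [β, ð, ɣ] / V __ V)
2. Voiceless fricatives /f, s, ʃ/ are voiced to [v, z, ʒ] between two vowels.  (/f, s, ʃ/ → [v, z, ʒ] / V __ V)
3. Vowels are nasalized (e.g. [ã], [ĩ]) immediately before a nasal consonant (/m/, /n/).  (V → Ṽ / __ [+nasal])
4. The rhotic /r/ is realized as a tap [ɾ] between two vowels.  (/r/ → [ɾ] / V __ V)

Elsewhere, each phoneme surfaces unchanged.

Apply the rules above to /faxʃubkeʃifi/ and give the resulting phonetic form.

[faxʃubkeʒivi]

/f/ (word-initial) fails the environment for rule 2, so it stays [f].
/a/ (between /f/ and /x/) fails the environment for rule 3, so it stays [a].
/x/ (between /a/ and /ʃ/) is unaffected → [x].
/ʃ/ — between /x/ and /u/; rule 2 does not apply here → [ʃ].
/u/ (between /ʃ/ and /b/) is in the target of rule 3 but the environment (before a nasal consonant) is not met → [u].
/b/ (between /u/ and /k/) fails the environment for rule 1, so it stays [b].
/k/ (between /b/ and /e/): no rule targets it → [k].
/e/ (between /k/ and /ʃ/) fails the environment for rule 3, so it stays [e].
Rule 2 applies to /ʃ/ (between /e/ and /i/: between two vowels) → [ʒ].
/i/ (between /ʃ/ and /f/) is in the target of rule 3 but the environment (before a nasal consonant) is not met → [i].
/f/ — between /i/ and /i/, between two vowels — surfaces as [v] (rule 2).
/i/ (word-final) fails the environment for rule 3, so it stays [i].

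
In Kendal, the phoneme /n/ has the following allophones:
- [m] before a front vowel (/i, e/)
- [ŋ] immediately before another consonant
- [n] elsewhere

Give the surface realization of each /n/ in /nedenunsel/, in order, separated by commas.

Occurrence 1 (position 1): before a front vowel (/i, e/) → [m].
Occurrence 2 (position 5): no conditioning environment matches → elsewhere allophone [n].
Occurrence 3 (position 7): immediately before another consonant → [ŋ].

[m], [n], [ŋ]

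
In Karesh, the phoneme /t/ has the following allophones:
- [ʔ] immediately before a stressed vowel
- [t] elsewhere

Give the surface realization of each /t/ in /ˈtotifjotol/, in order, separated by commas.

Occurrence 1 (position 1): immediately before a stressed vowel → [ʔ].
Occurrence 2 (position 3): no conditioning environment matches → elsewhere allophone [t].
Occurrence 3 (position 8): no conditioning environment matches → elsewhere allophone [t].

[ʔ], [t], [t]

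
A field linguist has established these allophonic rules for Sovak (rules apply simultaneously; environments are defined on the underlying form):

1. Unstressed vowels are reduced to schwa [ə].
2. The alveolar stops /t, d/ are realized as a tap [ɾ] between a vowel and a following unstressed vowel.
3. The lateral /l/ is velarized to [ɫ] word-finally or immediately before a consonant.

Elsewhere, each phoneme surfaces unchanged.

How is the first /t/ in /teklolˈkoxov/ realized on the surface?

/t/ (word-initial) is in the target of rule 2 but the environment (between a vowel and a following unstressed vowel) is not met → [t].

[t]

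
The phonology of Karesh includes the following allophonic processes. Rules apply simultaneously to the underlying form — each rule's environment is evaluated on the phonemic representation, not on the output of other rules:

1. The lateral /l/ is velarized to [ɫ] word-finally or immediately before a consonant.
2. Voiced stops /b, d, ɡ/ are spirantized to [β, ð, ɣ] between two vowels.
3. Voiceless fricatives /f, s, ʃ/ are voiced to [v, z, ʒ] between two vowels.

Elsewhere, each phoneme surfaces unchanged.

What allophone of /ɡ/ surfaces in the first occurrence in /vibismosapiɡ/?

/ɡ/ — word-final; rule 2 does not apply here → [ɡ].

[ɡ]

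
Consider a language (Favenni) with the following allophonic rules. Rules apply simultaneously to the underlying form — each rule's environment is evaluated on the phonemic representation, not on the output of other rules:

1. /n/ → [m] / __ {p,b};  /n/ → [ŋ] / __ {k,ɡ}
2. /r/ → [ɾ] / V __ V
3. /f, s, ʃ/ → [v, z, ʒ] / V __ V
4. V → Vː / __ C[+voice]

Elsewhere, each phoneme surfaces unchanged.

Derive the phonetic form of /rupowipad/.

/r/ (word-initial) fails the environment for rule 2, so it stays [r].
/u/ (between /r/ and /p/) fails the environment for rule 4, so it stays [u].
/o/ — between /p/ and /w/, before a voiced consonant — surfaces as [oː] (rule 4).
/i/ (between /w/ and /p/) fails the environment for rule 4, so it stays [i].
/a/ meets the environment for rule 4 (before a voiced consonant) → [aː].

[rupoːwipaːd]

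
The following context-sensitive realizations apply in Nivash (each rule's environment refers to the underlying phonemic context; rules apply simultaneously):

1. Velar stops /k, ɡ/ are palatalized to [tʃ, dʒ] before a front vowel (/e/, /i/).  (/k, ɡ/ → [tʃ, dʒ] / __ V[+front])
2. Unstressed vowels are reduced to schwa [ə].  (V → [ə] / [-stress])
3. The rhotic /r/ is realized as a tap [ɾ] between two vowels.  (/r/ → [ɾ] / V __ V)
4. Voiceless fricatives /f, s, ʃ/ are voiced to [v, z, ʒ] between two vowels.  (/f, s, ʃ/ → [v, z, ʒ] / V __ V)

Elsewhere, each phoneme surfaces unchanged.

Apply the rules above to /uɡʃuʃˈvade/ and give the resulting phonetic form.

[əɡʃəʃˈvadə]

/u/ (word-initial): in an unstressed syllable, so rule 2 applies → [ə].
/ɡ/ — between /u/ and /ʃ/; rule 1 does not apply here → [ɡ].
/ʃ/ (between /ɡ/ and /u/) is in the target of rule 4 but the environment (between two vowels) is not met → [ʃ].
/u/ (between /ʃ/ and /ʃ/) occurs in an unstressed syllable → [ə] by rule 2.
/ʃ/ (between /u/ and /v/) fails the environment for rule 4, so it stays [ʃ].
/a/ (between /v/ and /d/): rule 2 targets it, but not in an unstressed syllable → unchanged [a].
/e/ — word-final, in an unstressed syllable — surfaces as [ə] (rule 2).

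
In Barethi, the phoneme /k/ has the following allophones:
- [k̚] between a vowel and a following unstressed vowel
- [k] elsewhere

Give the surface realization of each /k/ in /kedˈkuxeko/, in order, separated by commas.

Occurrence 1 (position 1): no conditioning environment matches → elsewhere allophone [k].
Occurrence 2 (position 4): no conditioning environment matches → elsewhere allophone [k].
Occurrence 3 (position 8): between a vowel and a following unstressed vowel → [k̚].

[k], [k], [k̚]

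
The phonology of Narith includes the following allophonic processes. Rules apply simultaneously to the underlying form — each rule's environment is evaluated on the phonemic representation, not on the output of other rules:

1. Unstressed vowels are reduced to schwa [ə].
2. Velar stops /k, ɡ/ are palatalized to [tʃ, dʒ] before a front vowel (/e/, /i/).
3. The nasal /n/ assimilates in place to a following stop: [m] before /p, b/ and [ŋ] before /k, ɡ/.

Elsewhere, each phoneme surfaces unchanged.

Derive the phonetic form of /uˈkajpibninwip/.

[əˈkajpəbnənwəp]

/u/ meets the environment for rule 1 (in an unstressed syllable) → [ə].
/k/ (between /u/ and /a/) fails the environment for rule 2, so it stays [k].
/a/ (between /k/ and /j/) is in the target of rule 1 but the environment (in an unstressed syllable) is not met → [a].
/j/ (between /a/ and /p/): no rule targets it → [j].
/p/ — not in any rule's target class → [p].
/i/ meets the environment for rule 1 (in an unstressed syllable) → [ə].
/b/ (between /i/ and /n/) is unaffected → [b].
/n/ (between /b/ and /i/): rule 3 targets it, but not before a labial or velar stop → unchanged [n].
/i/ — between /n/ and /n/, in an unstressed syllable — surfaces as [ə] (rule 1).
/n/ (between /i/ and /w/): rule 3 targets it, but not before a labial or velar stop → unchanged [n].
/w/ (between /n/ and /i/) is unaffected → [w].
/i/ meets the environment for rule 1 (in an unstressed syllable) → [ə].
/p/ stays [p].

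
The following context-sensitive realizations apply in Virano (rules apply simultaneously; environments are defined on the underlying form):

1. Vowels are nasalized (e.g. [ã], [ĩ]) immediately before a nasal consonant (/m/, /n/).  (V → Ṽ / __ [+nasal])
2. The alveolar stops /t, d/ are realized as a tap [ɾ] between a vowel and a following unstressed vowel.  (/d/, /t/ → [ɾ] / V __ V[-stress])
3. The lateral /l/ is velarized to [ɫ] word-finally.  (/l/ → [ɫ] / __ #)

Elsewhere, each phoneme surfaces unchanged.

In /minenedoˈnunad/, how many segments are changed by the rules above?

5

Segments that undergo a rule: /i/ → [ĩ] (rule 1); /e/ → [ẽ] (rule 1); /d/ → [ɾ] (rule 2); /o/ → [õ] (rule 1); /u/ → [ũ] (rule 1).
All other segments surface unchanged.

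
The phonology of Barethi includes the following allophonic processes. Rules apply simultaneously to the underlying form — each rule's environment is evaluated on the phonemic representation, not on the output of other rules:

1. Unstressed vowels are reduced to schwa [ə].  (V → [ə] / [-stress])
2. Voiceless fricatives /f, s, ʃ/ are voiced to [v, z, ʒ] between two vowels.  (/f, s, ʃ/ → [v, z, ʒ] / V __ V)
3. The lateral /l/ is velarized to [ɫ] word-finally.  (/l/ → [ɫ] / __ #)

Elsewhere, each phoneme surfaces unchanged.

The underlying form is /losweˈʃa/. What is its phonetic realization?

[ləswəˈʒa]

/l/ (word-initial) is in the target of rule 3 but the environment (word-finally) is not met → [l].
/o/ (between /l/ and /s/): in an unstressed syllable, so rule 1 applies → [ə].
/s/ (between /o/ and /w/) is in the target of rule 2 but the environment (between two vowels) is not met → [s].
/w/ (between /s/ and /e/): no rule targets it → [w].
/e/ — between /w/ and /ʃ/, in an unstressed syllable — surfaces as [ə] (rule 1).
/ʃ/ — between /e/ and /a/, between two vowels — surfaces as [ʒ] (rule 2).
/a/ (word-final) fails the environment for rule 1, so it stays [a].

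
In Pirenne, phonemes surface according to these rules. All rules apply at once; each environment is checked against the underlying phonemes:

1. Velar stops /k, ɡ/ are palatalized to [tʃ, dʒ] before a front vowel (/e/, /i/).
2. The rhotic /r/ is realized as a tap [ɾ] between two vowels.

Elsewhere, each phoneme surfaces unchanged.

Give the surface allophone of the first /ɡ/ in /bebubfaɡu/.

/ɡ/ (between /a/ and /u/) is in the target of rule 1 but the environment (before a front vowel) is not met → [ɡ].

[ɡ]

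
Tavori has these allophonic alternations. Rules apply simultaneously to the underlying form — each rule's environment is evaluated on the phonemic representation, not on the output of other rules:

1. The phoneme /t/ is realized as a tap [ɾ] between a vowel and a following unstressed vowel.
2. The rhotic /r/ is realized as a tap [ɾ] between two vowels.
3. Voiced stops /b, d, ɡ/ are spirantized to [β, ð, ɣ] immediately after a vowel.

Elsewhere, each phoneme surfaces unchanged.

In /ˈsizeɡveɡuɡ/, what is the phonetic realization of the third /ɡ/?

[ɣ]

/ɡ/ — word-final, immediately after a vowel — surfaces as [ɣ] (rule 3).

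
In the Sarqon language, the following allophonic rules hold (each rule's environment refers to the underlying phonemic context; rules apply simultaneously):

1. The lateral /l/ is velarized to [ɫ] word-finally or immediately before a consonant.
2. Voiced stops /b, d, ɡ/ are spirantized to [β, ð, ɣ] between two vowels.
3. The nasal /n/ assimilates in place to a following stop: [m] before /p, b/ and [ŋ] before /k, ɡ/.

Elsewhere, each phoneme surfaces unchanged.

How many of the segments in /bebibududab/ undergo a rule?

Segments that undergo a rule: /b/ → [β] (rule 2); /b/ → [β] (rule 2); /d/ → [ð] (rule 2); /d/ → [ð] (rule 2).
All other segments surface unchanged.

4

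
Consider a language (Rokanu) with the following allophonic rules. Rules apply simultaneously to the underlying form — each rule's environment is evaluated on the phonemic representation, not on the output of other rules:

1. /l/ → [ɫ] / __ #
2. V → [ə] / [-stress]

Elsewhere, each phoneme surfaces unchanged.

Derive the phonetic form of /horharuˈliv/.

/h/ stays [h].
/o/ meets the environment for rule 2 (in an unstressed syllable) → [ə].
/r/ — not in any rule's target class → [r].
/h/ — not in any rule's target class → [h].
/a/ (between /h/ and /r/) occurs in an unstressed syllable → [ə] by rule 2.
/r/ (between /a/ and /u/): no rule targets it → [r].
Rule 2 applies to /u/ (between /r/ and /l/: in an unstressed syllable) → [ə].
/l/ (between /u/ and /i/): rule 1 targets it, but not word-finally → unchanged [l].
/i/ (between /l/ and /v/): rule 2 targets it, but not in an unstressed syllable → unchanged [i].
/v/ (word-final): no rule targets it → [v].

[hərhərəˈliv]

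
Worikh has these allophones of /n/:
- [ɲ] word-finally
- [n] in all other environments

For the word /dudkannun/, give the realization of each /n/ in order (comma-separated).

[n], [n], [ɲ]

Occurrence 1 (position 6): no conditioning environment matches → elsewhere allophone [n].
Occurrence 2 (position 7): no conditioning environment matches → elsewhere allophone [n].
Occurrence 3 (position 9): word-finally → [ɲ].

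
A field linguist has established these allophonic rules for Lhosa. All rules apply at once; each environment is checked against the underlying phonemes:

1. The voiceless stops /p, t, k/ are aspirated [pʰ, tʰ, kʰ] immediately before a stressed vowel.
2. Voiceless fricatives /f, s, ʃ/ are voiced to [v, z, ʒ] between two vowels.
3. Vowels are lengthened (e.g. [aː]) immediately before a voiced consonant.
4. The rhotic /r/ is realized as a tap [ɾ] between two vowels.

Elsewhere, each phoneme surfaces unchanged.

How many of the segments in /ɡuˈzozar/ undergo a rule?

3

Segments that undergo a rule: /u/ → [uː] (rule 3); /o/ → [oː] (rule 3); /a/ → [aː] (rule 3).
All other segments surface unchanged.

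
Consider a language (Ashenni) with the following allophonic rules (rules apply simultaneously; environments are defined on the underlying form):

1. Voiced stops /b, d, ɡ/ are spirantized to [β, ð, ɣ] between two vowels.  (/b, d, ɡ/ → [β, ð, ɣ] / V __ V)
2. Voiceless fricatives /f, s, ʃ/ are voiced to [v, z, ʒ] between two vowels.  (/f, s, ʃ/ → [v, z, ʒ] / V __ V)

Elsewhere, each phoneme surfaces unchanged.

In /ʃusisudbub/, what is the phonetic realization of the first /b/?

[b]

/b/ — between /d/ and /u/; rule 1 does not apply here → [b].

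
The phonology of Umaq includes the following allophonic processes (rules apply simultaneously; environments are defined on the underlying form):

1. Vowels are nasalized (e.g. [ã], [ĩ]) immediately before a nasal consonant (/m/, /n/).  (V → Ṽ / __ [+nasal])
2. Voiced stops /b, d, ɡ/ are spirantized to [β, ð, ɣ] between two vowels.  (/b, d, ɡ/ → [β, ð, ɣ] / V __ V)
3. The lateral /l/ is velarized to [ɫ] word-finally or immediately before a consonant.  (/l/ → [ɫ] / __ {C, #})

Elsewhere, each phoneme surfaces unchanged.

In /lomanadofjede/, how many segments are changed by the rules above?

Segments that undergo a rule: /o/ → [õ] (rule 1); /a/ → [ã] (rule 1); /d/ → [ð] (rule 2); /d/ → [ð] (rule 2).
All other segments surface unchanged.

4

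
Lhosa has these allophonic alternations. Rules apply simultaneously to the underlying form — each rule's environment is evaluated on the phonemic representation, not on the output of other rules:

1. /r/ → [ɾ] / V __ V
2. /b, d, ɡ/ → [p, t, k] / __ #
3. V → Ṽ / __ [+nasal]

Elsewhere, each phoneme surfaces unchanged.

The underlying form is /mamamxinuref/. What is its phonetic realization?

/m/ stays [m].
/a/ — between /m/ and /m/, before a nasal consonant — surfaces as [ã] (rule 3).
/m/ stays [m].
/a/ meets the environment for rule 3 (before a nasal consonant) → [ã].
/m/ — not in any rule's target class → [m].
/x/ (between /m/ and /i/): no rule targets it → [x].
/i/ (between /x/ and /n/) occurs before a nasal consonant → [ĩ] by rule 3.
/n/ — not in any rule's target class → [n].
/u/ (between /n/ and /r/) fails the environment for rule 3, so it stays [u].
/r/ meets the environment for rule 1 (between two vowels) → [ɾ].
/e/ (between /r/ and /f/) is in the target of rule 3 but the environment (before a nasal consonant) is not met → [e].
/f/ — not in any rule's target class → [f].

[mãmãmxĩnuɾef]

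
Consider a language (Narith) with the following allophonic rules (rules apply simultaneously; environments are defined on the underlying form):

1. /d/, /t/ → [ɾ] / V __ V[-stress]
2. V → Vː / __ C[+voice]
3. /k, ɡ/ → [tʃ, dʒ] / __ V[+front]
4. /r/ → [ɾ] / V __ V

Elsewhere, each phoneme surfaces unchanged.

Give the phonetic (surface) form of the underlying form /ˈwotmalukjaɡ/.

/w/ stays [w].
/o/ — between /w/ and /t/; rule 2 does not apply here → [o].
/t/ (between /o/ and /m/) is in the target of rule 1 but the environment (between a vowel and a following unstressed vowel) is not met → [t].
/m/ — not in any rule's target class → [m].
/a/ (between /m/ and /l/): before a voiced consonant, so rule 2 applies → [aː].
/l/ (between /a/ and /u/): no rule targets it → [l].
/u/ (between /l/ and /k/): rule 2 targets it, but not before a voiced consonant → unchanged [u].
/k/ (between /u/ and /j/) is in the target of rule 3 but the environment (before a front vowel) is not met → [k].
/j/ — not in any rule's target class → [j].
/a/ (between /j/ and /ɡ/): before a voiced consonant, so rule 2 applies → [aː].
/ɡ/ — word-final; rule 3 does not apply here → [ɡ].

[ˈwotmaːlukjaːɡ]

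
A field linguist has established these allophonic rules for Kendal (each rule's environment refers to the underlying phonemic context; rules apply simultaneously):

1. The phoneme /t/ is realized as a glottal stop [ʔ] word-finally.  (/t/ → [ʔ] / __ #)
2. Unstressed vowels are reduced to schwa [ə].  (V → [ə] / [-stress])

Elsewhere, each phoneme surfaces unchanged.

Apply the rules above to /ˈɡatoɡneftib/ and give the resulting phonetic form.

[ˈɡatəɡnəftəb]

/ɡ/ stays [ɡ].
/a/ — between /ɡ/ and /t/; rule 2 does not apply here → [a].
/t/ (between /a/ and /o/) is in the target of rule 1 but the environment (word-finally) is not met → [t].
/o/ — between /t/ and /ɡ/, in an unstressed syllable — surfaces as [ə] (rule 2).
/ɡ/ — not in any rule's target class → [ɡ].
/n/ — not in any rule's target class → [n].
/e/ — between /n/ and /f/, in an unstressed syllable — surfaces as [ə] (rule 2).
/f/ — not in any rule's target class → [f].
/t/ (between /f/ and /i/) is in the target of rule 1 but the environment (word-finally) is not met → [t].
/i/ (between /t/ and /b/) occurs in an unstressed syllable → [ə] by rule 2.
/b/ (word-final): no rule targets it → [b].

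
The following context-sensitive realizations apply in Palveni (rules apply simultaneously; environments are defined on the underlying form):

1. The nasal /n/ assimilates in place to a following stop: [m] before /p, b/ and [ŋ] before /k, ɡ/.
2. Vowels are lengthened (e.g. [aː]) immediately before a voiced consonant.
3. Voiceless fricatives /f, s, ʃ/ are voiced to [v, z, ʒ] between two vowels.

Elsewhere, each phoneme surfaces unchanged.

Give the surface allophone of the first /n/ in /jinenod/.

/n/ (between /i/ and /e/) is in the target of rule 1 but the environment (before a labial or velar stop) is not met → [n].

[n]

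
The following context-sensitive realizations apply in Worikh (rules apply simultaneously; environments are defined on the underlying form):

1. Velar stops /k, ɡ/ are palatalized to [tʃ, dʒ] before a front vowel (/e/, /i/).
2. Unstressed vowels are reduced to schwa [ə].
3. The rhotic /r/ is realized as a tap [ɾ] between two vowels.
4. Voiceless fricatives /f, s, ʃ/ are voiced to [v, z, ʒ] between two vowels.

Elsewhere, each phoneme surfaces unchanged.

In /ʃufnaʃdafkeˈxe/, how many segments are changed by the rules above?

5

Segments that undergo a rule: /u/ → [ə] (rule 2); /a/ → [ə] (rule 2); /a/ → [ə] (rule 2); /k/ → [tʃ] (rule 1); /e/ → [ə] (rule 2).
All other segments surface unchanged.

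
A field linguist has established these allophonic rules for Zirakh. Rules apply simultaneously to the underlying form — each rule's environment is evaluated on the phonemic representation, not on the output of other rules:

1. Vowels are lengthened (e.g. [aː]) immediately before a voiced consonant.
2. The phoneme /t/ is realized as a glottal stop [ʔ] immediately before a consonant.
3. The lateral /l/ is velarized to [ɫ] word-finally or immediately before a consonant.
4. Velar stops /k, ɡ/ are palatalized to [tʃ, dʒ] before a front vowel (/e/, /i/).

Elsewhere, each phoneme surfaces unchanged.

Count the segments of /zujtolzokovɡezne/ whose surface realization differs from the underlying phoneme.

6

Segments that undergo a rule: /u/ → [uː] (rule 1); /o/ → [oː] (rule 1); /l/ → [ɫ] (rule 3); /o/ → [oː] (rule 1); /ɡ/ → [dʒ] (rule 4); /e/ → [eː] (rule 1).
All other segments surface unchanged.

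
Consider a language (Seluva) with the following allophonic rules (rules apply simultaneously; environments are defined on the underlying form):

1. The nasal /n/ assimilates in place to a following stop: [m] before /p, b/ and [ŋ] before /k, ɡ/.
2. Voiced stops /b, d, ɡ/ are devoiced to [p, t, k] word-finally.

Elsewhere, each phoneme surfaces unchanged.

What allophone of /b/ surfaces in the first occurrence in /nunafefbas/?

[b]

/b/ (between /f/ and /a/) is in the target of rule 2 but the environment (word-finally) is not met → [b].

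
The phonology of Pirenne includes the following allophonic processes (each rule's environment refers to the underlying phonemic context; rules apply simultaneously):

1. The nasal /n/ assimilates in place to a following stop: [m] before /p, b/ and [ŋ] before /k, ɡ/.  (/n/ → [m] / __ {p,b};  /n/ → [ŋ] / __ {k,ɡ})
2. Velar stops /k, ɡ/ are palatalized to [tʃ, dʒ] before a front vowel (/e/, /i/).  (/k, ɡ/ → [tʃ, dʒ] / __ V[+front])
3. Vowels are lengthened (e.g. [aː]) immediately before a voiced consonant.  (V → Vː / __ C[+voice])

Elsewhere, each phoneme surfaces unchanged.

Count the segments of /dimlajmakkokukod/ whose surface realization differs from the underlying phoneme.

3

Segments that undergo a rule: /i/ → [iː] (rule 3); /a/ → [aː] (rule 3); /o/ → [oː] (rule 3).
All other segments surface unchanged.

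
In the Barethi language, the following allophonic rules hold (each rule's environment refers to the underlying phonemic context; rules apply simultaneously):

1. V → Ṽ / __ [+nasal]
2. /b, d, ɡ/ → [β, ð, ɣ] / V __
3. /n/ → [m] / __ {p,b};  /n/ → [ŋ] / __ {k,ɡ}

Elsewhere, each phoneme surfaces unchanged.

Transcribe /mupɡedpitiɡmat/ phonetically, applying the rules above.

/m/ (word-initial) is unaffected → [m].
/u/ — between /m/ and /p/; rule 1 does not apply here → [u].
/p/ stays [p].
/ɡ/ — between /p/ and /e/; rule 2 does not apply here → [ɡ].
/e/ (between /ɡ/ and /d/) is in the target of rule 1 but the environment (before a nasal consonant) is not met → [e].
Rule 2 applies to /d/ (between /e/ and /p/: immediately after a vowel) → [ð].
/p/ (between /d/ and /i/) is unaffected → [p].
/i/ (between /p/ and /t/) fails the environment for rule 1, so it stays [i].
/t/ (between /i/ and /i/): no rule targets it → [t].
/i/ (between /t/ and /ɡ/): rule 1 targets it, but not before a nasal consonant → unchanged [i].
/ɡ/ (between /i/ and /m/) occurs immediately after a vowel → [ɣ] by rule 2.
/m/ — not in any rule's target class → [m].
/a/ (between /m/ and /t/) fails the environment for rule 1, so it stays [a].
/t/ stays [t].

[mupɡeðpitiɣmat]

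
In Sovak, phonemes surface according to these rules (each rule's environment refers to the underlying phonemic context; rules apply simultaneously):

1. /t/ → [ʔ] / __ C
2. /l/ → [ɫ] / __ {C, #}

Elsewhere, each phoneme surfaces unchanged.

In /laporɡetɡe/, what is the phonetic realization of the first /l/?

/l/ (word-initial): rule 2 targets it, but not word-finally or immediately before a consonant → unchanged [l].

[l]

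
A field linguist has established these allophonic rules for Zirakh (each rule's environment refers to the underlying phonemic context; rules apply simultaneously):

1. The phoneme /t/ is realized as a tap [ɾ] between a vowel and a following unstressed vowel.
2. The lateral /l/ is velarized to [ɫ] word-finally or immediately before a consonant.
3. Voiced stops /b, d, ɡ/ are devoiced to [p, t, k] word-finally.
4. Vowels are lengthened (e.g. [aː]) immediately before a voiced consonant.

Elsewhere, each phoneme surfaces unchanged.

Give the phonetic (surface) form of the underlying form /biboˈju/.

[biːboːˈju]

/b/ (word-initial): rule 3 targets it, but not word-finally → unchanged [b].
Rule 4 applies to /i/ (between /b/ and /b/: before a voiced consonant) → [iː].
/b/ (between /i/ and /o/) fails the environment for rule 3, so it stays [b].
Rule 4 applies to /o/ (between /b/ and /j/: before a voiced consonant) → [oː].
/j/ (between /o/ and /u/) is unaffected → [j].
/u/ (word-final): rule 4 targets it, but not before a voiced consonant → unchanged [u].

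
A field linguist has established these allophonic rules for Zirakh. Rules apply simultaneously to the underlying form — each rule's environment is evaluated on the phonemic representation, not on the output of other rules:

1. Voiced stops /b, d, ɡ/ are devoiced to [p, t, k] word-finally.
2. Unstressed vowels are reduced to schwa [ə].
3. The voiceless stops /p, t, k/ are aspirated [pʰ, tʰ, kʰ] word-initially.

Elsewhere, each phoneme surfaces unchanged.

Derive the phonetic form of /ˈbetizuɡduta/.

/b/ — word-initial; rule 1 does not apply here → [b].
/e/ — between /b/ and /t/; rule 2 does not apply here → [e].
/t/ (between /e/ and /i/) is in the target of rule 3 but the environment (word-initially) is not met → [t].
/i/ — between /t/ and /z/, in an unstressed syllable — surfaces as [ə] (rule 2).
/z/ — not in any rule's target class → [z].
/u/ meets the environment for rule 2 (in an unstressed syllable) → [ə].
/ɡ/ (between /u/ and /d/): rule 1 targets it, but not word-finally → unchanged [ɡ].
/d/ (between /ɡ/ and /u/) fails the environment for rule 1, so it stays [d].
/u/ (between /d/ and /t/) occurs in an unstressed syllable → [ə] by rule 2.
/t/ (between /u/ and /a/) is in the target of rule 3 but the environment (word-initially) is not met → [t].
/a/ — word-final, in an unstressed syllable — surfaces as [ə] (rule 2).

[ˈbetəzəɡdətə]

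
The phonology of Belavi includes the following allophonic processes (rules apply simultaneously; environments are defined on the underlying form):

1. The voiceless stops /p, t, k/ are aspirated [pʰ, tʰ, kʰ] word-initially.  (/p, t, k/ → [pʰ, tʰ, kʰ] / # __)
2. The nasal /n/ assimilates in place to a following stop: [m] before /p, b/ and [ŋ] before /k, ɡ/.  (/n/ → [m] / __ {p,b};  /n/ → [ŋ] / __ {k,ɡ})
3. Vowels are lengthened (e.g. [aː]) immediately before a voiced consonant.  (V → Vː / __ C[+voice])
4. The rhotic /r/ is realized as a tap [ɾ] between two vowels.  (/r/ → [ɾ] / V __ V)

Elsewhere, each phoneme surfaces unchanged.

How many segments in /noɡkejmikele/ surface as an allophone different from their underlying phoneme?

3

Segments that undergo a rule: /o/ → [oː] (rule 3); /e/ → [eː] (rule 3); /e/ → [eː] (rule 3).
All other segments surface unchanged.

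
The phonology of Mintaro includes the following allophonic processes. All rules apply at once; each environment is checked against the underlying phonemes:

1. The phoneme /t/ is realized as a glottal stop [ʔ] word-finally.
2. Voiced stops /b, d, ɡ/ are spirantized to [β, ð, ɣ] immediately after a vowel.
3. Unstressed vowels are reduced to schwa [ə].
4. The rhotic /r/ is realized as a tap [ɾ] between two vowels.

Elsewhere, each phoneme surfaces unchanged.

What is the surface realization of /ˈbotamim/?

[ˈbotəməm]

/b/ (word-initial) is in the target of rule 2 but the environment (immediately after a vowel) is not met → [b].
/o/ (between /b/ and /t/): rule 3 targets it, but not in an unstressed syllable → unchanged [o].
/t/ (between /o/ and /a/) fails the environment for rule 1, so it stays [t].
/a/ (between /t/ and /m/): in an unstressed syllable, so rule 3 applies → [ə].
/m/ (between /a/ and /i/) is unaffected → [m].
/i/ — between /m/ and /m/, in an unstressed syllable — surfaces as [ə] (rule 3).
/m/ (word-final): no rule targets it → [m].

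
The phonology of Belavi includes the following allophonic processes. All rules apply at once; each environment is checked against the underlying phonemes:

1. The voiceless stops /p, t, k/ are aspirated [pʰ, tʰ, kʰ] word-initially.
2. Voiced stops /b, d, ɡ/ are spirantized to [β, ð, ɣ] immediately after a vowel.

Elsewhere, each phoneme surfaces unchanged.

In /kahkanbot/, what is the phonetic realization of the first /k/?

[kʰ]

/k/ (word-initial): word-initially, so rule 1 applies → [kʰ].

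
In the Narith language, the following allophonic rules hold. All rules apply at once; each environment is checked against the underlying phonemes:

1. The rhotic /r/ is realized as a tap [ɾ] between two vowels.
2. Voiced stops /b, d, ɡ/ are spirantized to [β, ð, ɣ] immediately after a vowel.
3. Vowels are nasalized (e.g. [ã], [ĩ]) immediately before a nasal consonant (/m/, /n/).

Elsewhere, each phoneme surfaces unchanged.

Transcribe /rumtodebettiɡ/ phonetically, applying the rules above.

[rũmtoðeβettiɣ]

/r/ (word-initial) is in the target of rule 1 but the environment (between two vowels) is not met → [r].
Rule 3 applies to /u/ (between /r/ and /m/: before a nasal consonant) → [ũ].
/m/ — not in any rule's target class → [m].
/t/ — not in any rule's target class → [t].
/o/ (between /t/ and /d/): rule 3 targets it, but not before a nasal consonant → unchanged [o].
/d/ — between /o/ and /e/, immediately after a vowel — surfaces as [ð] (rule 2).
/e/ (between /d/ and /b/) is in the target of rule 3 but the environment (before a nasal consonant) is not met → [e].
/b/ meets the environment for rule 2 (immediately after a vowel) → [β].
/e/ — between /b/ and /t/; rule 3 does not apply here → [e].
/t/ stays [t].
/t/ stays [t].
/i/ (between /t/ and /ɡ/) is in the target of rule 3 but the environment (before a nasal consonant) is not met → [i].
Rule 2 applies to /ɡ/ (word-final: immediately after a vowel) → [ɣ].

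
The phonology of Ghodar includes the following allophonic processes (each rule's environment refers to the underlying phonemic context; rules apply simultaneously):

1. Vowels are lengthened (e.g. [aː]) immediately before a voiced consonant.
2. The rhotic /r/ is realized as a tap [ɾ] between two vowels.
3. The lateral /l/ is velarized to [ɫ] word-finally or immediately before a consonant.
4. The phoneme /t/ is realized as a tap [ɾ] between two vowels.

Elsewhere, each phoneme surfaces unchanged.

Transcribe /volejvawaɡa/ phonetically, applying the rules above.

/o/ meets the environment for rule 1 (before a voiced consonant) → [oː].
/l/ (between /o/ and /e/) fails the environment for rule 3, so it stays [l].
/e/ (between /l/ and /j/): before a voiced consonant, so rule 1 applies → [eː].
/a/ (between /v/ and /w/): before a voiced consonant, so rule 1 applies → [aː].
/a/ (between /w/ and /ɡ/): before a voiced consonant, so rule 1 applies → [aː].
/a/ — word-final; rule 1 does not apply here → [a].

[voːleːjvaːwaːɡa]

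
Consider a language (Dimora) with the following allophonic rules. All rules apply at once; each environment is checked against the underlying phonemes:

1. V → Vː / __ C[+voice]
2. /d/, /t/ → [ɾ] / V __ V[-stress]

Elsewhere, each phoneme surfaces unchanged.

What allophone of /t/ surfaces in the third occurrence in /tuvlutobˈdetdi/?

/t/ (between /e/ and /d/): rule 2 targets it, but not between a vowel and a following unstressed vowel → unchanged [t].

[t]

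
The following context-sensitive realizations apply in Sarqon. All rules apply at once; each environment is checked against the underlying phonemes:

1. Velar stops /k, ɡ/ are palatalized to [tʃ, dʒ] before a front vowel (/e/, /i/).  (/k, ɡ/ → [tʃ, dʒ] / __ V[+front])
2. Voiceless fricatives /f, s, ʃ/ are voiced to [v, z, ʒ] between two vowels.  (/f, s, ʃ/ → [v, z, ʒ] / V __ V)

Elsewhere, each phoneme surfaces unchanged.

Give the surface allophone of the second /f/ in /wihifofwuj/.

/f/ (between /o/ and /w/) is in the target of rule 2 but the environment (between two vowels) is not met → [f].

[f]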